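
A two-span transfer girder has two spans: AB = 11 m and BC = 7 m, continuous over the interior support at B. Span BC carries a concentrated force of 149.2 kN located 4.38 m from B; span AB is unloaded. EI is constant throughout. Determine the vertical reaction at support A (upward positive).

R_A = -5.942 kN

Insert a hinge at B; M_B is the redundant, and each span becomes simply supported.
Rotations at B on the released spans (each span's end-slope, ×1/EI):
  span BC: point load 149.2 at a = 4.38: Pab(L + b)/(6LEI) = 392.2/EI
  relative rotation θ_0 = (0 + 392.2)/EI = 392.2/EI
A unit hogging moment at B produces rotation L₁/(3EI) + L₂/(3EI) = 6/EI.
Slope continuity at B: θ_0 = M_B·6/EI, so M_B = 392.2/6 = 65.36 kN·m (hogging).
Span AB, ΣM about A with M_B applied at B: R_B^{AB}·11 = 0 + 65.36, so R_B^{AB} = 5.942 kN and R_A = 0 − 5.942 = -5.942 kN.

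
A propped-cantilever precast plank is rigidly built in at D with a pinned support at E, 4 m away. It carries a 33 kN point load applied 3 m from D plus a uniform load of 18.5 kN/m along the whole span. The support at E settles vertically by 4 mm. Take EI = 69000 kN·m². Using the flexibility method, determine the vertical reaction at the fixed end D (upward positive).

R_D = 71.3 kN

Release the roller at E. Primary structure: cantilever fixed at D.
Primary-structure tip deflection at E by superposition:
  point load 33 at a = 3: Pa²(3L − a)/(6EI) = 445.5/EI
  UDL 18.5: wL⁴/(8EI) = 592/EI
  δ_0 = 1038/EI
Tip deflection under a unit load at E: L³/(3EI) = 21.33/EI.
With EI = 69000 kN·m²: δ_0 = 0.015036 m and δ_{EE} = 0.000309 m/kN.
Compatibility — the beam at E must follow the support down by 0.004 m: δ_0 − R_E·δ_{EE} = 0.004, so R_E = (0.015036 − 0.004)/0.000309 = 35.7 kN.
Vertical equilibrium: R_D = ΣP − R_E = 107 − 35.7 = 71.3 kN.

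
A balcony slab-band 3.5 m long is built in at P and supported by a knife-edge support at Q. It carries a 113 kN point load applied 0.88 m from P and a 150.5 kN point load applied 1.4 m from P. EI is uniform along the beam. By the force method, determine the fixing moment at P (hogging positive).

M_P = 166.2 kN·m

Take the reaction at Q as the redundant and release it; the primary structure is a cantilever fixed at P.
Free-end deflection of the primary structure under the applied loading (downward +):
  point load 113 at a = 0.88: Pa²(3L − a)/(6EI) = 140.3/EI
  point load 150.5 at a = 1.4: Pa²(3L − a)/(6EI) = 447.4/EI
  δ_0 = 587.7/EI
Tip deflection under a unit load at Q: L³/(3EI) = 14.29/EI.
The prop prevents deflection at Q: R_Q = δ_0/δ_{QQ} = 587.7/14.29 = 41.12 kN.
Moment equilibrium about P: M_P = Σ(load moments about P) − R_Q·L = 310.1 − 41.12×3.5 = 166.2 kN·m.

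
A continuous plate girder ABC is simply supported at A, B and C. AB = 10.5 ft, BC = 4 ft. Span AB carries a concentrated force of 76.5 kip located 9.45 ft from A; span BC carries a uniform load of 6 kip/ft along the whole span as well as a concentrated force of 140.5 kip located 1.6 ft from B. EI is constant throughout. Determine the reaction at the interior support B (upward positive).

R_B = 193.7 kip

Take M_B as the redundant. Released structure: two simple spans AB and BC with a hinge at B.
End slopes at the hinge B, treating each span as simply supported:
  span AB: point load 76.5 at a = 9.45: Pab(L + a)/(6LEI) = 240.4/EI
  span BC: UDL 6: wL³/(24EI) = 16/EI
  span BC: point load 140.5 at a = 1.6: Pab(L + b)/(6LEI) = 143.9/EI
  relative rotation θ_0 = (240.4 + 159.9)/EI = 400.2/EI
A unit hogging moment at B produces rotation L₁/(3EI) + L₂/(3EI) = 4.833/EI.
Compatibility: M_B·(L₁+L₂)/(3EI) = θ_0, giving M_B = 82.81 kip·ft (hogging).
Span AB, ΣM about A with M_B applied at B: R_B^{AB}·10.5 = 722.9 + 82.81, so R_B^{AB} = 76.74 kip and R_A = 76.5 − 76.74 = -0.2366 kip.
Span BC, ΣM about C: R_B^{BC}·4 = 385.2 + 82.81, so R_B^{BC} = 117 kip and R_C = 164.5 − 117 = 47.5 kip.
R_B = 76.74 + 117 = 193.7 kip.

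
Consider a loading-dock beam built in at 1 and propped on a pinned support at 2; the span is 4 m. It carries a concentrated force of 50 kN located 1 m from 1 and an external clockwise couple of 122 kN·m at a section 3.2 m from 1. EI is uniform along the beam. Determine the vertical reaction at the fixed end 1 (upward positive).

R_1 = 1.783 kN

Release the roller at 2. Primary structure: cantilever fixed at 1.
Deflection at 2 on the released cantilever, summing each load's contribution:
  point load 50 at a = 1: Pa²(3L − a)/(6EI) = 91.67/EI
  clockwise couple 122 at a = 3.2: M₀a(2L − a)/(2EI) = 937/EI
  δ_0 = 1029/EI
Flexibility coefficient — unit upward force at 2: δ_{22} = L³/(3EI) = 21.33/EI.
Compatibility at 2: δ_0 − R_2·δ_{22} = 0, so R_2 = 1029/21.33 = 48.22 kN.
Vertical equilibrium: R_1 = ΣP − R_2 = 50 − 48.22 = 1.783 kN.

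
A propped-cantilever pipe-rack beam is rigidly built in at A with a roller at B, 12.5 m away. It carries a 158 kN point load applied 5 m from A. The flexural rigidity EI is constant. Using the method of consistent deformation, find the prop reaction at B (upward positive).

Release the roller at B. Primary structure: cantilever fixed at A.
Downward deflection at the released point B due to the loads:
  point load 158 at a = 5: Pa²(3L − a)/(6EI) = 21396/EI
Tip deflection under a unit load at B: L³/(3EI) = 651/EI.
The prop prevents deflection at B: R_B = δ_0/δ_{BB} = 21396/651 = 32.86 kN.

R_B = 32.86 kN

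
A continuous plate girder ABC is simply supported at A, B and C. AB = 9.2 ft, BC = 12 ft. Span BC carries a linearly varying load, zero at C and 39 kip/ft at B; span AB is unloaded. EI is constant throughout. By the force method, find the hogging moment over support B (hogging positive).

M_B = 211.9 kip·ft

Release continuity at B by inserting a hinge; the redundant is the internal moment M_B. The primary structure is two simply-supported spans AB and BC.
End slopes at the hinge B, treating each span as simply supported:
  span BC: triangular load, peak 39: w₀L³/(45EI) = 1498/EI
  relative rotation θ_0 = (0 + 1498)/EI = 1498/EI
A unit hogging moment at B produces rotation L₁/(3EI) + L₂/(3EI) = 7.067/EI.
Compatibility: M_B·(L₁+L₂)/(3EI) = θ_0, giving M_B = 211.9 kip·ft (hogging).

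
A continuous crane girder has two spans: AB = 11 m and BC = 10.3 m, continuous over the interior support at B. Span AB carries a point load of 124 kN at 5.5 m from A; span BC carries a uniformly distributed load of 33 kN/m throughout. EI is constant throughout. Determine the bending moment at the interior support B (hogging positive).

M_B = 343.7 kN·m

Release continuity at B by inserting a hinge; the redundant is the internal moment M_B. The primary structure is two simply-supported spans AB and BC.
Discontinuity in slope at B on the released structure — sum the simple-span end rotations:
  span AB: point load 124 at a = 5.5: Pab(L + a)/(6LEI) = 937.8/EI
  span BC: UDL 33: wL³/(24EI) = 1502/EI
  relative rotation θ_0 = (937.8 + 1502)/EI = 2440/EI
A unit hogging moment at B produces rotation L₁/(3EI) + L₂/(3EI) = 7.1/EI.
Slope continuity at B: θ_0 = M_B·7.1/EI, so M_B = 2440/7.1 = 343.7 kN·m (hogging).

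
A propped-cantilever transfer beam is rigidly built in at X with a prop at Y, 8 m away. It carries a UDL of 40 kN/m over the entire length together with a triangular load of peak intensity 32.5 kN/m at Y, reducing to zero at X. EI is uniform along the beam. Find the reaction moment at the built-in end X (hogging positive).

Choose R_Y as the redundant. The primary structure is the cantilever fixed at X.
Downward deflection at the released point Y due to the loads:
  UDL 40: wL⁴/(8EI) = 20480/EI
  triangular load, peak 32.5 at the free end: 11w₀L⁴/(120EI) = 12203/EI
  δ_0 = 32683/EI
Tip deflection under a unit load at Y: L³/(3EI) = 170.7/EI.
Compatibility at Y: δ_0 − R_Y·δ_{YY} = 0, so R_Y = 32683/170.7 = 191.5 kN.
Moment equilibrium about X: M_X = Σ(load moments about X) − R_Y·L = 1973 − 191.5×8 = 441.3 kN·m.

M_X = 441.3 kN·m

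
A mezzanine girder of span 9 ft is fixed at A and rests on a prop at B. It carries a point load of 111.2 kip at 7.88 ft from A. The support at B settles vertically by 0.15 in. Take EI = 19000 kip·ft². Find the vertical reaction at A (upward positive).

Remove the prop at B; the released (primary) structure is a cantilever built in at A.
Primary-structure tip deflection at B by superposition:
  point load 111.2 at a = 7.88: Pa²(3L − a)/(6EI) = 22004/EI
Tip deflection under a unit load at B: L³/(3EI) = 243/EI.
With EI = 19000 kip·ft²: δ_0 = 1.1581 ft and δ_{BB} = 0.012789 ft/kip.
Compatibility — the beam at B must follow the support down by 0.0125 ft: δ_0 − R_B·δ_{BB} = 0.0125, so R_B = (1.1581 − 0.0125)/0.012789 = 89.57 kip.
Vertical equilibrium: R_A = ΣP − R_B = 111.2 − 89.57 = 21.63 kip.

R_A = 21.63 kip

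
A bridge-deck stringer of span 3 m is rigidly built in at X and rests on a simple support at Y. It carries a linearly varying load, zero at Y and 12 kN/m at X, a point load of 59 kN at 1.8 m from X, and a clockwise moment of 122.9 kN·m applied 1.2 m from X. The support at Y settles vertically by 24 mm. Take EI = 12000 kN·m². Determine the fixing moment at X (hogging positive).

Choose R_Y as the redundant. The primary structure is the cantilever fixed at X.
Deflection at Y on the released cantilever, summing each load's contribution:
  triangular load, peak 12 at the fixed end: w₀L⁴/(30EI) = 32.4/EI
  point load 59 at a = 1.8: Pa²(3L − a)/(6EI) = 229.4/EI
  clockwise couple 122.9 at a = 1.2: M₀a(2L − a)/(2EI) = 354/EI
  δ_0 = 615.7/EI
Flexibility coefficient — unit upward force at Y: δ_{YY} = L³/(3EI) = 9/EI.
With EI = 12000 kN·m²: δ_0 = 0.051312 m and δ_{YY} = 0.00075 m/kN.
Compatibility — the beam at Y must follow the support down by 0.024 m: δ_0 − R_Y·δ_{YY} = 0.024, so R_Y = (0.051312 − 0.024)/0.00075 = 36.42 kN.
Moment equilibrium about X: M_X = Σ(load moments about X) − R_Y·L = 247.1 − 36.42×3 = 137.9 kN·m.

M_X = 137.9 kN·m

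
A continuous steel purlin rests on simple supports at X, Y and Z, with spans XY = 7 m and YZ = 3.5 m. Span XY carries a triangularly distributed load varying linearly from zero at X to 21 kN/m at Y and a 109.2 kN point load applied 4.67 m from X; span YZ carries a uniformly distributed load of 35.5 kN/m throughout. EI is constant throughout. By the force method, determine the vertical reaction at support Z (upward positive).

R_Z = 16.93 kN

Take M_Y as the redundant. Released structure: two simple spans XY and YZ with a hinge at Y.
Discontinuity in slope at Y on the released structure — sum the simple-span end rotations:
  span XY: triangular load, peak 21: w₀L³/(45EI) = 160.1/EI
  span XY: point load 109.2 at a = 4.67: Pab(L + a)/(6LEI) = 330.2/EI
  span YZ: UDL 35.5: wL³/(24EI) = 63.42/EI
  relative rotation θ_0 = (490.2 + 63.42)/EI = 553.6/EI
A unit hogging moment at Y produces rotation L₁/(3EI) + L₂/(3EI) = 3.5/EI.
Slope continuity at Y: θ_0 = M_Y·3.5/EI, so M_Y = 553.6/3.5 = 158.2 kN·m (hogging).
Span YZ, ΣM about Z: R_Y^{YZ}·3.5 = 217.4 + 158.2, so R_Y^{YZ} = 107.3 kN and R_Z = 124.2 − 107.3 = 16.93 kN.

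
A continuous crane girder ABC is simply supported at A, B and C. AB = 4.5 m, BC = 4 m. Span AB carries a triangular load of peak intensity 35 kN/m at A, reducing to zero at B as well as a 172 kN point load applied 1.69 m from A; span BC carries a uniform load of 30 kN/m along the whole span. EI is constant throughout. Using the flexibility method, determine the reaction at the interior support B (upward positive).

R_B = 205.7 kN

Insert a hinge at B; M_B is the redundant, and each span becomes simply supported.
Rotations at B on the released spans (each span's end-slope, ×1/EI):
  span AB: triangular load, peak 35: 7w₀L³/(360EI) = 62.02/EI
  span AB: point load 172 at a = 1.69: Pab(L + a)/(6LEI) = 187.3/EI
  span BC: UDL 30: wL³/(24EI) = 80/EI
  relative rotation θ_0 = (249.3 + 80)/EI = 329.3/EI
A unit hogging moment at B produces rotation L₁/(3EI) + L₂/(3EI) = 2.833/EI.
Slope continuity at B: θ_0 = M_B·2.833/EI, so M_B = 329.3/2.833 = 116.2 kN·m (hogging).
Span AB, ΣM about A with M_B applied at B: R_B^{AB}·4.5 = 408.8 + 116.2, so R_B^{AB} = 116.7 kN and R_A = 250.8 − 116.7 = 134.1 kN.
Span BC, ΣM about C: R_B^{BC}·4 = 240 + 116.2, so R_B^{BC} = 89.05 kN and R_C = 120 − 89.05 = 30.95 kN.
R_B = 116.7 + 89.05 = 205.7 kN.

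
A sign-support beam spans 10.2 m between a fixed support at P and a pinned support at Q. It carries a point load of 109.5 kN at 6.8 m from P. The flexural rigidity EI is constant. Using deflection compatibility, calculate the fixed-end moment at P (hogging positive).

Release the roller at Q. Primary structure: cantilever fixed at P.
Primary-structure tip deflection at Q by superposition:
  point load 109.5 at a = 6.8: Pa²(3L − a)/(6EI) = 20084/EI
Flexibility coefficient — unit upward force at Q: δ_{QQ} = L³/(3EI) = 353.7/EI.
The prop prevents deflection at Q: R_Q = δ_0/δ_{QQ} = 20084/353.7 = 56.78 kN.
Moment equilibrium about P: M_P = Σ(load moments about P) − R_Q·L = 744.6 − 56.78×10.2 = 165.5 kN·m.

M_P = 165.5 kN·m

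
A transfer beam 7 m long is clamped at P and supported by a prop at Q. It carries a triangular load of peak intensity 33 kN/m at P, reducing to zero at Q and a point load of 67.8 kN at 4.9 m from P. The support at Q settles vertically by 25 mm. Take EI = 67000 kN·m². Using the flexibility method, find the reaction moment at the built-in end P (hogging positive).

M_P = 275.1 kN·m

Release the roller at Q. Primary structure: cantilever fixed at P.
Deflection at Q on the released cantilever, summing each load's contribution:
  triangular load, peak 33 at the fixed end: w₀L⁴/(30EI) = 2641/EI
  point load 67.8 at a = 4.9: Pa²(3L − a)/(6EI) = 4368/EI
  δ_0 = 7009/EI
Tip deflection under a unit load at Q: L³/(3EI) = 114.3/EI.
With EI = 67000 kN·m²: δ_0 = 0.10462 m and δ_{QQ} = 0.001706 m/kN.
Compatibility — the beam at Q must follow the support down by 0.025 m: δ_0 − R_Q·δ_{QQ} = 0.025, so R_Q = (0.10462 − 0.025)/0.001706 = 46.66 kN.
Moment equilibrium about P: M_P = Σ(load moments about P) − R_Q·L = 601.7 − 46.66×7 = 275.1 kN·m.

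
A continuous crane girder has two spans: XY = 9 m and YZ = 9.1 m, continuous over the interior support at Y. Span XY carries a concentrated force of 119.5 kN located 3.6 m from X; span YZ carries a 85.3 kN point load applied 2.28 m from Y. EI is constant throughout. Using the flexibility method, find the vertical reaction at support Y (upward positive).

Take M_Y as the redundant. Released structure: two simple spans XY and YZ with a hinge at Y.
Discontinuity in slope at Y on the released structure — sum the simple-span end rotations:
  span XY: point load 119.5 at a = 3.6: Pab(L + a)/(6LEI) = 542.1/EI
  span YZ: point load 85.3 at a = 2.28: Pab(L + b)/(6LEI) = 386.7/EI
  relative rotation θ_0 = (542.1 + 386.7)/EI = 928.8/EI
A unit hogging moment at Y produces rotation L₁/(3EI) + L₂/(3EI) = 6.033/EI.
Slope continuity at Y: θ_0 = M_Y·6.033/EI, so M_Y = 928.8/6.033 = 153.9 kN·m (hogging).
Span XY, ΣM about X with M_Y applied at Y: R_Y^{XY}·9 = 430.2 + 153.9, so R_Y^{XY} = 64.9 kN and R_X = 119.5 − 64.9 = 54.6 kN.
Span YZ, ΣM about Z: R_Y^{YZ}·9.1 = 581.7 + 153.9, so R_Y^{YZ} = 80.84 kN and R_Z = 85.3 − 80.84 = 4.455 kN.
R_Y = 64.9 + 80.84 = 145.7 kN.

R_Y = 145.7 kN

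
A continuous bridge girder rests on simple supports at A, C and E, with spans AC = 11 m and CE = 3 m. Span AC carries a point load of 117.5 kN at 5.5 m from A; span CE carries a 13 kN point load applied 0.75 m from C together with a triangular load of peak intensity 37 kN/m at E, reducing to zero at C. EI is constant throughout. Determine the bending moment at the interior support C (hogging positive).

Take M_C as the redundant. Released structure: two simple spans AC and CE with a hinge at C.
Discontinuity in slope at C on the released structure — sum the simple-span end rotations:
  span AC: point load 117.5 at a = 5.5: Pab(L + a)/(6LEI) = 888.6/EI
  span CE: point load 13 at a = 0.75: Pab(L + b)/(6LEI) = 6.398/EI
  span CE: triangular load, peak 37: 7w₀L³/(360EI) = 19.43/EI
  relative rotation θ_0 = (888.6 + 25.82)/EI = 914.4/EI
A unit hogging moment at C produces rotation L₁/(3EI) + L₂/(3EI) = 4.667/EI.
Compatibility: M_C·(L₁+L₂)/(3EI) = θ_0, giving M_C = 195.9 kN·m (hogging).

M_C = 195.9 kN·m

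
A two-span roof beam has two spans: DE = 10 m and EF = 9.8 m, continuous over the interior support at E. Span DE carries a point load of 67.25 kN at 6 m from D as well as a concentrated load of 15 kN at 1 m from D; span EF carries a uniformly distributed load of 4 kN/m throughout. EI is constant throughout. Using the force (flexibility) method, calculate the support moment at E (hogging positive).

M_E = 92.73 kN·m

Insert a hinge at E; M_E is the redundant, and each span becomes simply supported.
Discontinuity in slope at E on the released structure — sum the simple-span end rotations:
  span DE: point load 67.25 at a = 6: Pab(L + a)/(6LEI) = 430.4/EI
  span DE: point load 15 at a = 1: Pab(L + a)/(6LEI) = 24.75/EI
  span EF: UDL 4: wL³/(24EI) = 156.9/EI
  relative rotation θ_0 = (455.1 + 156.9)/EI = 612/EI
A unit hogging moment at E produces rotation L₁/(3EI) + L₂/(3EI) = 6.6/EI.
Compatibility: M_E·(L₁+L₂)/(3EI) = θ_0, giving M_E = 92.73 kN·m (hogging).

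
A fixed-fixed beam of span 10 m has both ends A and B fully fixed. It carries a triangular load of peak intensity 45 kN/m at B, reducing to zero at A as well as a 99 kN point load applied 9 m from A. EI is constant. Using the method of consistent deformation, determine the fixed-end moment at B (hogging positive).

M_B = 305.2 kN·m

Take the two fixed-end moments M_A, M_B as redundants; the released structure is the simple span AB.
Simple-span end rotations at A and B under the given loads:
  at A: triangular load, peak 45: 7w₀L³/(360EI) = 875/EI
  at B: triangular load, peak 45: w₀L³/(45EI) = 1000/EI
  at A: point load 99 at a = 9: Pab(L + b)/(6LEI) = 163.3/EI
  at B: point load 99 at a = 9: Pab(L + a)/(6LEI) = 282.1/EI
  θ_A0 = 1038/EI,  θ_B0 = 1282/EI
Flexibility coefficients: a unit moment at one end gives L/(3EI) there and L/(6EI) at the far end, so f₁₁ = f₂₂ = 3.333/EI and f₁₂ = f₂₁ = 1.667/EI.
Compatibility — zero rotation at each built-in end:
  3.333 M_A + 1.667 M_B = 1038
  1.667 M_A + 3.333 M_B = 1282
Solving the pair gives M_A = 158.9 kN·m and M_B = 305.2 kN·m (hogging).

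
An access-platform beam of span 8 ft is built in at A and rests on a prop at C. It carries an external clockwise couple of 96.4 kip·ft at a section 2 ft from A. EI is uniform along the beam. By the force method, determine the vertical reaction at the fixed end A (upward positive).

Release the roller at C. Primary structure: cantilever fixed at A.
Deflection at C on the released cantilever, summing each load's contribution:
  clockwise couple 96.4 at a = 2: M₀a(2L − a)/(2EI) = 1350/EI
Flexibility coefficient — unit upward force at C: δ_{CC} = L³/(3EI) = 170.7/EI.
The prop prevents deflection at C: R_C = δ_0/δ_{CC} = 1350/170.7 = 7.908 kip.
Vertical equilibrium: R_A = ΣP − R_C = 0 − 7.908 = -7.908 kip.

R_A = -7.908 kip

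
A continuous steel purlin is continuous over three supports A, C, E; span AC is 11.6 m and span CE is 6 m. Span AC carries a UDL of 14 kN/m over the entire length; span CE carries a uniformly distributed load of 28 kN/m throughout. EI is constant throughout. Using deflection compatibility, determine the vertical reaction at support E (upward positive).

Insert a hinge at C; M_C is the redundant, and each span becomes simply supported.
Rotations at C on the released spans (each span's end-slope, ×1/EI):
  span AC: UDL 14: wL³/(24EI) = 910.5/EI
  span CE: UDL 28: wL³/(24EI) = 252/EI
  relative rotation θ_0 = (910.5 + 252)/EI = 1163/EI
A unit hogging moment at C produces rotation L₁/(3EI) + L₂/(3EI) = 5.867/EI.
Slope continuity at C: θ_0 = M_C·5.867/EI, so M_C = 1163/5.867 = 198.2 kN·m (hogging).
Span CE, ΣM about E: R_C^{CE}·6 = 504 + 198.2, so R_C^{CE} = 117 kN and R_E = 168 − 117 = 50.97 kN.

R_E = 50.97 kN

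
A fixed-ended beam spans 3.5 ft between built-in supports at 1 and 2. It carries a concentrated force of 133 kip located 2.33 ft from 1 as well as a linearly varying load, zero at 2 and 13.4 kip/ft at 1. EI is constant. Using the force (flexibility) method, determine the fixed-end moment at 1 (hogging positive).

M_1 = 42.84 kip·ft

Release both end moments; the primary structure is a simply-supported span 12 with redundants M_1 and M_2.
On the primary (simply-supported) span, the end slopes from the loading are:
  at 1: point load 133 at a = 2.33: Pab(L + b)/(6LEI) = 80.63/EI
  at 2: point load 133 at a = 2.33: Pab(L + a)/(6LEI) = 100.7/EI
  at 1: triangular load, peak 13.4: w₀L³/(45EI) = 12.77/EI
  at 2: triangular load, peak 13.4: 7w₀L³/(360EI) = 11.17/EI
  θ_10 = 93.4/EI,  θ_20 = 111.8/EI
Flexibility coefficients: a unit moment at one end gives L/(3EI) there and L/(6EI) at the far end, so f₁₁ = f₂₂ = 1.167/EI and f₁₂ = f₂₁ = 0.5833/EI.
Compatibility — zero rotation at each built-in end:
  1.167 M_1 + 0.5833 M_2 = 93.4
  0.5833 M_1 + 1.167 M_2 = 111.8
Solving the pair gives M_1 = 42.84 kip·ft and M_2 = 74.43 kip·ft (hogging).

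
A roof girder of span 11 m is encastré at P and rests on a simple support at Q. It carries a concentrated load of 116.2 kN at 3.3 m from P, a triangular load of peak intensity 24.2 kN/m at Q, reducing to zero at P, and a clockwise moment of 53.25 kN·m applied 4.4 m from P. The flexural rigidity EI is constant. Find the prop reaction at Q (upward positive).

R_Q = 91.97 kN

Release the roller at Q. Primary structure: cantilever fixed at P.
Primary-structure tip deflection at Q by superposition:
  point load 116.2 at a = 3.3: Pa²(3L − a)/(6EI) = 6264/EI
  triangular load, peak 24.2 at the free end: 11w₀L⁴/(120EI) = 32479/EI
  clockwise couple 53.25 at a = 4.4: M₀a(2L − a)/(2EI) = 2062/EI
  δ_0 = 40804/EI
Flexibility coefficient — unit upward force at Q: δ_{QQ} = L³/(3EI) = 443.7/EI.
Compatibility at Q: δ_0 − R_Q·δ_{QQ} = 0, so R_Q = 40804/443.7 = 91.97 kN.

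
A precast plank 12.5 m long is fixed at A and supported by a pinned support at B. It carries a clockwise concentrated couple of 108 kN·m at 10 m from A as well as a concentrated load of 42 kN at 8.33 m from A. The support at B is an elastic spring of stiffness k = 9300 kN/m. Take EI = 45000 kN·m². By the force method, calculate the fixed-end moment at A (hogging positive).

M_A = 33.46 kN·m

Choose R_B as the redundant. The primary structure is the cantilever fixed at A.
Primary-structure tip deflection at B by superposition:
  clockwise couple 108 at a = 10: M₀a(2L − a)/(2EI) = 8100/EI
  point load 42 at a = 8.33: Pa²(3L − a)/(6EI) = 14169/EI
  δ_0 = 22269/EI
Flexibility coefficient — unit upward force at B: δ_{BB} = L³/(3EI) = 651/EI.
With EI = 45000 kN·m²: δ_0 = 0.49486 m and δ_{BB} = 0.014468 m/kN.
Compatibility — the spring shortens by R_B/k under the reaction it provides: δ_0 − R_B·δ_{BB} = R_B/k. With 1/k = 0.000108 m/kN, R_B = δ_0 / (δ_{BB} + 1/k) = 0.49486 / (0.014468 + 0.000108) = 33.95 kN.
Moment equilibrium about A: M_A = Σ(load moments about A) − R_B·L = 457.9 − 33.95×12.5 = 33.46 kN·m.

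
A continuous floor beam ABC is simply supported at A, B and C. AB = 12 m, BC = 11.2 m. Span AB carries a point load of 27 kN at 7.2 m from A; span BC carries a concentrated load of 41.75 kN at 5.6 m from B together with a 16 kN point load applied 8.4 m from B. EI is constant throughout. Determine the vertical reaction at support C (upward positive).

Release continuity at B by inserting a hinge; the redundant is the internal moment M_B. The primary structure is two simply-supported spans AB and BC.
Rotations at B on the released spans (each span's end-slope, ×1/EI):
  span AB: point load 27 at a = 7.2: Pab(L + a)/(6LEI) = 248.8/EI
  span BC: point load 41.75 at a = 5.6: Pab(L + b)/(6LEI) = 327.3/EI
  span BC: point load 16 at a = 8.4: Pab(L + b)/(6LEI) = 78.4/EI
  relative rotation θ_0 = (248.8 + 405.7)/EI = 654.6/EI
A unit hogging moment at B produces rotation L₁/(3EI) + L₂/(3EI) = 7.733/EI.
Compatibility: M_B·(L₁+L₂)/(3EI) = θ_0, giving M_B = 84.64 kN·m (hogging).
Span BC, ΣM about C: R_B^{BC}·11.2 = 278.6 + 84.64, so R_B^{BC} = 32.43 kN and R_C = 57.75 − 32.43 = 25.32 kN.

R_C = 25.32 kN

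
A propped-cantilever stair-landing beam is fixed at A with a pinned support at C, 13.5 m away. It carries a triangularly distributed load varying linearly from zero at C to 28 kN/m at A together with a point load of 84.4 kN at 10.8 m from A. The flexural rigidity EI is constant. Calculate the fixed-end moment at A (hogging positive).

Take the reaction at C as the redundant and release it; the primary structure is a cantilever fixed at A.
Free-end deflection of the primary structure under the applied loading (downward +):
  triangular load, peak 28 at the fixed end: w₀L⁴/(30EI) = 31001/EI
  point load 84.4 at a = 10.8: Pa²(3L − a)/(6EI) = 48730/EI
  δ_0 = 79731/EI
Tip deflection under a unit load at C: L³/(3EI) = 820.1/EI.
The prop prevents deflection at C: R_C = δ_0/δ_{CC} = 79731/820.1 = 97.22 kN.
Moment equilibrium about A: M_A = Σ(load moments about A) − R_C·L = 1762 − 97.22×13.5 = 449.6 kN·m.

M_A = 449.6 kN·m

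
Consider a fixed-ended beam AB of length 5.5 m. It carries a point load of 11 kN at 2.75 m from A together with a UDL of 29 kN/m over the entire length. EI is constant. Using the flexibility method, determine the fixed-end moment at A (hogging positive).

M_A = 80.67 kN·m

Take the two fixed-end moments M_A, M_B as redundants; the released structure is the simple span AB.
On the primary (simply-supported) span, the end slopes from the loading are:
  at A: point load 11 at a = 2.75: Pab(L + b)/(6LEI) = 20.8/EI
  at B: point load 11 at a = 2.75: Pab(L + a)/(6LEI) = 20.8/EI
  at A: UDL 29: wL³/(24EI) = 201/EI
  at B: UDL 29: wL³/(24EI) = 201/EI
  θ_A0 = 221.8/EI,  θ_B0 = 221.8/EI
Flexibility coefficients: a unit moment at one end gives L/(3EI) there and L/(6EI) at the far end, so f₁₁ = f₂₂ = 1.833/EI and f₁₂ = f₂₁ = 0.9167/EI.
Compatibility — zero rotation at each built-in end:
  1.833 M_A + 0.9167 M_B = 221.8
  0.9167 M_A + 1.833 M_B = 221.8
Solving the pair gives M_A = 80.67 kN·m and M_B = 80.67 kN·m (hogging).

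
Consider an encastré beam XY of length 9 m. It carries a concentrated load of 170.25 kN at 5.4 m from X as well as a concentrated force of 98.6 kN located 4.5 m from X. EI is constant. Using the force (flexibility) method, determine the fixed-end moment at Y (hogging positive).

M_Y = 331.6 kN·m

Release both end moments; the primary structure is a simply-supported span XY with redundants M_X and M_Y.
Simple-span end rotations at X and Y under the given loads:
  at X: point load 170.25 at a = 5.4: Pab(L + b)/(6LEI) = 772.3/EI
  at Y: point load 170.25 at a = 5.4: Pab(L + a)/(6LEI) = 882.6/EI
  at X: point load 98.6 at a = 4.5: Pab(L + b)/(6LEI) = 499.2/EI
  at Y: point load 98.6 at a = 4.5: Pab(L + a)/(6LEI) = 499.2/EI
  θ_X0 = 1271/EI,  θ_Y0 = 1382/EI
Flexibility coefficients: a unit moment at one end gives L/(3EI) there and L/(6EI) at the far end, so f₁₁ = f₂₂ = 3/EI and f₁₂ = f₂₁ = 1.5/EI.
Compatibility — zero rotation at each built-in end:
  3 M_X + 1.5 M_Y = 1271
  1.5 M_X + 3 M_Y = 1382
Solving the pair gives M_X = 258 kN·m and M_Y = 331.6 kN·m (hogging).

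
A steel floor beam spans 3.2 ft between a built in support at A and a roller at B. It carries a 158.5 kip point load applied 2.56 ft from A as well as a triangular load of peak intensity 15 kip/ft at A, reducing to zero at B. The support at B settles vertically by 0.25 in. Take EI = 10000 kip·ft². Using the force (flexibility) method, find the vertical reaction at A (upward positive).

R_A = 85.19 kip

Choose R_B as the redundant. The primary structure is the cantilever fixed at A.
Deflection at B on the released cantilever, summing each load's contribution:
  point load 158.5 at a = 2.56: Pa²(3L − a)/(6EI) = 1219/EI
  triangular load, peak 15 at the fixed end: w₀L⁴/(30EI) = 52.43/EI
  δ_0 = 1271/EI
Flexibility coefficient — unit upward force at B: δ_{BB} = L³/(3EI) = 10.92/EI.
With EI = 10000 kip·ft²: δ_0 = 0.12712 ft and δ_{BB} = 0.001092 ft/kip.
Compatibility — the beam at B must follow the support down by 0.02083 ft: δ_0 − R_B·δ_{BB} = 0.02083, so R_B = (0.12712 − 0.02083)/0.001092 = 97.31 kip.
Vertical equilibrium: R_A = ΣP − R_B = 182.5 − 97.31 = 85.19 kip.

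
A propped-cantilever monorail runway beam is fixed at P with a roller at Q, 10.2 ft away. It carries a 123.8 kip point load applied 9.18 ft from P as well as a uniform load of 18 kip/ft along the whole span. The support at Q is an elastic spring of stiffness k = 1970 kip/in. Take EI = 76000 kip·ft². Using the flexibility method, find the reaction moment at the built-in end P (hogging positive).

Choose R_Q as the redundant. The primary structure is the cantilever fixed at P.
Deflection at Q on the released cantilever, summing each load's contribution:
  point load 123.8 at a = 9.18: Pa²(3L − a)/(6EI) = 37246/EI
  UDL 18: wL⁴/(8EI) = 24355/EI
  δ_0 = 61600/EI
Tip deflection under a unit load at Q: L³/(3EI) = 353.7/EI.
With EI = 76000 kip·ft²: δ_0 = 0.81053 ft and δ_{QQ} = 0.004654 ft/kip.
Compatibility — the spring shortens by R_Q/k under the reaction it provides: δ_0 − R_Q·δ_{QQ} = R_Q/k. With 1/k = 1/(1970×12) ft/kip = 0.000042 ft/kip, R_Q = δ_0 / (δ_{QQ} + 1/k) = 0.81053 / (0.004654 + 0.000042) = 172.6 kip.
Moment equilibrium about P: M_P = Σ(load moments about P) − R_Q·L = 2073 − 172.6×10.2 = 312.6 kip·ft.

M_P = 312.6 kip·ft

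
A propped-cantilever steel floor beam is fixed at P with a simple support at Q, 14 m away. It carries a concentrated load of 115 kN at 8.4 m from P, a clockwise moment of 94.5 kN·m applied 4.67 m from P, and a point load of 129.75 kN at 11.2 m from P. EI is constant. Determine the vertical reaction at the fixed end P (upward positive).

Choose R_Q as the redundant. The primary structure is the cantilever fixed at P.
Downward deflection at the released point Q due to the loads:
  point load 115 at a = 8.4: Pa²(3L − a)/(6EI) = 45441/EI
  clockwise couple 94.5 at a = 4.67: M₀a(2L − a)/(2EI) = 5148/EI
  point load 129.75 at a = 11.2: Pa²(3L − a)/(6EI) = 83549/EI
  δ_0 = 134138/EI
Flexibility coefficient — unit upward force at Q: δ_{QQ} = L³/(3EI) = 914.7/EI.
Compatibility at Q: δ_0 − R_Q·δ_{QQ} = 0, so R_Q = 134138/914.7 = 146.7 kN.
Vertical equilibrium: R_P = ΣP − R_Q = 244.8 − 146.7 = 98.1 kN.

R_P = 98.1 kN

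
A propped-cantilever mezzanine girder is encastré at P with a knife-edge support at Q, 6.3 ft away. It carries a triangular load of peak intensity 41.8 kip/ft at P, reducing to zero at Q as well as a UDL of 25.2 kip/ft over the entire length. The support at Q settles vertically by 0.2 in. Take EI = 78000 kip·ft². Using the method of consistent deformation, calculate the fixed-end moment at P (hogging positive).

Remove the prop at Q; the released (primary) structure is a cantilever built in at P.
Free-end deflection of the primary structure under the applied loading (downward +):
  triangular load, peak 41.8 at the fixed end: w₀L⁴/(30EI) = 2195/EI
  UDL 25.2: wL⁴/(8EI) = 4962/EI
  δ_0 = 7157/EI
Flexibility coefficient — unit upward force at Q: δ_{QQ} = L³/(3EI) = 83.35/EI.
With EI = 78000 kip·ft²: δ_0 = 0.091758 ft and δ_{QQ} = 0.001069 ft/kip.
Compatibility — the beam at Q must follow the support down by 0.01667 ft: δ_0 − R_Q·δ_{QQ} = 0.01667, so R_Q = (0.091758 − 0.01667)/0.001069 = 70.27 kip.
Moment equilibrium about P: M_P = Σ(load moments about P) − R_Q·L = 776.6 − 70.27×6.3 = 333.9 kip·ft.

M_P = 333.9 kip·ft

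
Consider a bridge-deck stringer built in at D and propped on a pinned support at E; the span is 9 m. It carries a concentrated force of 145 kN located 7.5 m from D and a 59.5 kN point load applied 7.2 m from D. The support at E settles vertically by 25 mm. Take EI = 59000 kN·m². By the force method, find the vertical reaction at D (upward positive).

Choose R_E as the redundant. The primary structure is the cantilever fixed at D.
Downward deflection at the released point E due to the loads:
  point load 145 at a = 7.5: Pa²(3L − a)/(6EI) = 26508/EI
  point load 59.5 at a = 7.2: Pa²(3L − a)/(6EI) = 10179/EI
  δ_0 = 36687/EI
Flexibility coefficient — unit upward force at E: δ_{EE} = L³/(3EI) = 243/EI.
With EI = 59000 kN·m²: δ_0 = 0.62181 m and δ_{EE} = 0.004119 m/kN.
Compatibility — the beam at E must follow the support down by 0.025 m: δ_0 − R_E·δ_{EE} = 0.025, so R_E = (0.62181 − 0.025)/0.004119 = 144.9 kN.
Vertical equilibrium: R_D = ΣP − R_E = 204.5 − 144.9 = 59.6 kN.

R_D = 59.6 kN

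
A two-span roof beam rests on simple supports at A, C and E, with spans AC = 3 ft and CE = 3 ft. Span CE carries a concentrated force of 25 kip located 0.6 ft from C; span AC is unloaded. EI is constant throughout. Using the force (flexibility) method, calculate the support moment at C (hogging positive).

M_C = 5.4 kip·ft

Take M_C as the redundant. Released structure: two simple spans AC and CE with a hinge at C.
Rotations at C on the released spans (each span's end-slope, ×1/EI):
  span CE: point load 25 at a = 0.6: Pab(L + b)/(6LEI) = 10.8/EI
  relative rotation θ_0 = (0 + 10.8)/EI = 10.8/EI
A unit hogging moment at C produces rotation L₁/(3EI) + L₂/(3EI) = 2/EI.
Slope continuity at C: θ_0 = M_C·2/EI, so M_C = 10.8/2 = 5.4 kip·ft (hogging).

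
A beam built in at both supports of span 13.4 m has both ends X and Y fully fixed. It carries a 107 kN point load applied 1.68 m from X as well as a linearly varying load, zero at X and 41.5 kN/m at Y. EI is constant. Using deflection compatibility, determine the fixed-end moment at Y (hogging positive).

Take the two fixed-end moments M_X, M_Y as redundants; the released structure is the simple span XY.
Simple-span end rotations at X and Y under the given loads:
  at X: point load 107 at a = 1.68: Pab(L + b)/(6LEI) = 658.2/EI
  at Y: point load 107 at a = 1.68: Pab(L + a)/(6LEI) = 395.2/EI
  at X: triangular load, peak 41.5: 7w₀L³/(360EI) = 1942/EI
  at Y: triangular load, peak 41.5: w₀L³/(45EI) = 2219/EI
  θ_X0 = 2600/EI,  θ_Y0 = 2614/EI
Flexibility coefficients: a unit moment at one end gives L/(3EI) there and L/(6EI) at the far end, so f₁₁ = f₂₂ = 4.467/EI and f₁₂ = f₂₁ = 2.233/EI.
Compatibility — zero rotation at each built-in end:
  4.467 M_X + 2.233 M_Y = 2600
  2.233 M_X + 4.467 M_Y = 2614
Solving the pair gives M_X = 385.9 kN·m and M_Y = 392.3 kN·m (hogging).

M_Y = 392.3 kN·m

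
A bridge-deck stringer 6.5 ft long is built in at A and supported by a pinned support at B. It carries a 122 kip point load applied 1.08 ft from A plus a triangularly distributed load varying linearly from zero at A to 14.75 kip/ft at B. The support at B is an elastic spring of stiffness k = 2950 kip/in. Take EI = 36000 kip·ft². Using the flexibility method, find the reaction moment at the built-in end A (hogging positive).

Remove the prop at B; the released (primary) structure is a cantilever built in at A.
Free-end deflection of the primary structure under the applied loading (downward +):
  point load 122 at a = 1.08: Pa²(3L − a)/(6EI) = 436.9/EI
  triangular load, peak 14.75 at the free end: 11w₀L⁴/(120EI) = 2414/EI
  δ_0 = 2850/EI
Tip deflection under a unit load at B: L³/(3EI) = 91.54/EI.
With EI = 36000 kip·ft²: δ_0 = 0.079178 ft and δ_{BB} = 0.002543 ft/kip.
Compatibility — the spring shortens by R_B/k under the reaction it provides: δ_0 − R_B·δ_{BB} = R_B/k. With 1/k = 1/(2950×12) ft/kip = 0.000028 ft/kip, R_B = δ_0 / (δ_{BB} + 1/k) = 0.079178 / (0.002543 + 0.000028) = 30.8 kip.
Moment equilibrium about A: M_A = Σ(load moments about A) − R_B·L = 339.5 − 30.8×6.5 = 139.3 kip·ft.

M_A = 139.3 kip·ft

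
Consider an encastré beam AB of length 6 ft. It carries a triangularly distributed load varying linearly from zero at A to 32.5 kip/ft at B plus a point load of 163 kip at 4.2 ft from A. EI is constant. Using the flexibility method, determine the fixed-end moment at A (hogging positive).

M_A = 100.6 kip·ft

Release both end moments; the primary structure is a simply-supported span AB with redundants M_A and M_B.
End rotations of the released simple span under the applied load (×1/EI):
  at A: triangular load, peak 32.5: 7w₀L³/(360EI) = 136.5/EI
  at B: triangular load, peak 32.5: w₀L³/(45EI) = 156/EI
  at A: point load 163 at a = 4.2: Pab(L + b)/(6LEI) = 267/EI
  at B: point load 163 at a = 4.2: Pab(L + a)/(6LEI) = 349.1/EI
  θ_A0 = 403.5/EI,  θ_B0 = 505.1/EI
Flexibility coefficients: a unit moment at one end gives L/(3EI) there and L/(6EI) at the far end, so f₁₁ = f₂₂ = 2/EI and f₁₂ = f₂₁ = 1/EI.
Compatibility — zero rotation at each built-in end:
  2 M_A + 1 M_B = 403.5
  1 M_A + 2 M_B = 505.1
Solving the pair gives M_A = 100.6 kip·ft and M_B = 202.3 kip·ft (hogging).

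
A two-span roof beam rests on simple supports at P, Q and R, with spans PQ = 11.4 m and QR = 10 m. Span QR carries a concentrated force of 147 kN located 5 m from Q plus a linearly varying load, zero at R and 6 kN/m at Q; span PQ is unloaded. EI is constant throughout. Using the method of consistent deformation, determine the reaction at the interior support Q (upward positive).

R_Q = 121.2 kN

Release continuity at Q by inserting a hinge; the redundant is the internal moment M_Q. The primary structure is two simply-supported spans PQ and QR.
Rotations at Q on the released spans (each span's end-slope, ×1/EI):
  span QR: point load 147 at a = 5: Pab(L + b)/(6LEI) = 918.8/EI
  span QR: triangular load, peak 6: w₀L³/(45EI) = 133.3/EI
  relative rotation θ_0 = (0 + 1052)/EI = 1052/EI
A unit hogging moment at Q produces rotation L₁/(3EI) + L₂/(3EI) = 7.133/EI.
Slope continuity at Q: θ_0 = M_Q·7.133/EI, so M_Q = 1052/7.133 = 147.5 kN·m (hogging).
Span PQ, ΣM about P with M_Q applied at Q: R_Q^{PQ}·11.4 = 0 + 147.5, so R_Q^{PQ} = 12.94 kN and R_P = 0 − 12.94 = -12.94 kN.
Span QR, ΣM about R: R_Q^{QR}·10 = 935 + 147.5, so R_Q^{QR} = 108.2 kN and R_R = 177 − 108.2 = 68.75 kN.
R_Q = 12.94 + 108.2 = 121.2 kN.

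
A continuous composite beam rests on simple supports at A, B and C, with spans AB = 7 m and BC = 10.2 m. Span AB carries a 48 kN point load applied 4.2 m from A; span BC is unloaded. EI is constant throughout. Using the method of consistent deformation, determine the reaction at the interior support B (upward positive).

R_B = 35.12 kN

Insert a hinge at B; M_B is the redundant, and each span becomes simply supported.
Rotations at B on the released spans (each span's end-slope, ×1/EI):
  span AB: point load 48 at a = 4.2: Pab(L + a)/(6LEI) = 150.5/EI
  relative rotation θ_0 = (150.5 + 0)/EI = 150.5/EI
A unit hogging moment at B produces rotation L₁/(3EI) + L₂/(3EI) = 5.733/EI.
Compatibility: M_B·(L₁+L₂)/(3EI) = θ_0, giving M_B = 26.25 kN·m (hogging).
Span AB, ΣM about A with M_B applied at B: R_B^{AB}·7 = 201.6 + 26.25, so R_B^{AB} = 32.55 kN and R_A = 48 − 32.55 = 15.45 kN.
Span BC, ΣM about C: R_B^{BC}·10.2 = 0 + 26.25, so R_B^{BC} = 2.574 kN and R_C = 0 − 2.574 = -2.574 kN.
R_B = 32.55 + 2.574 = 35.12 kN.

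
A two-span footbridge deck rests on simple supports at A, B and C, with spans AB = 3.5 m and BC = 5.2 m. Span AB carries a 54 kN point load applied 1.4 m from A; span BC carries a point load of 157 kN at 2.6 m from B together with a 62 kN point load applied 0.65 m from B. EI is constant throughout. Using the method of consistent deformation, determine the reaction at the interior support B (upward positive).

Insert a hinge at B; M_B is the redundant, and each span becomes simply supported.
End slopes at the hinge B, treating each span as simply supported:
  span AB: point load 54 at a = 1.4: Pab(L + a)/(6LEI) = 37.04/EI
  span BC: point load 157 at a = 2.6: Pab(L + b)/(6LEI) = 265.3/EI
  span BC: point load 62 at a = 0.65: Pab(L + b)/(6LEI) = 57.3/EI
  relative rotation θ_0 = (37.04 + 322.6)/EI = 359.7/EI
A unit hogging moment at B produces rotation L₁/(3EI) + L₂/(3EI) = 2.9/EI.
Compatibility: M_B·(L₁+L₂)/(3EI) = θ_0, giving M_B = 124 kN·m (hogging).
Span AB, ΣM about A with M_B applied at B: R_B^{AB}·3.5 = 75.6 + 124, so R_B^{AB} = 57.04 kN and R_A = 54 − 57.04 = -3.036 kN.
Span BC, ΣM about C: R_B^{BC}·5.2 = 690.3 + 124, so R_B^{BC} = 156.6 kN and R_C = 219 − 156.6 = 62.4 kN.
R_B = 57.04 + 156.6 = 213.6 kN.

R_B = 213.6 kN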